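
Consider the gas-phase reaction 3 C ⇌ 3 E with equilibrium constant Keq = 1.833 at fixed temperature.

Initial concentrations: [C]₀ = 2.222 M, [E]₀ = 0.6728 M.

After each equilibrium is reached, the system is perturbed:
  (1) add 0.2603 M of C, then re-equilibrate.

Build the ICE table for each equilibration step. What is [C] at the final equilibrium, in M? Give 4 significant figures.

[C]_eq = 1.419 M

Q₀ = 0.02776 vs Keq = 1.833 ⇒ Q<K, forward
Step 1:
                    C           E
  Initial       2.222      0.6728
  Change      -0.9203      0.9203
  Equil         1.302       1.593
  solve Keq expr → x = 0.3068; check Q = 1.833
Then add 0.2603 M of C.
Step 2:
                    C           E
  Initial       1.562       1.593
  Change      -0.1432      0.1432
  Equil         1.419       1.736
  solve Keq expr → x = 0.04775; check Q = 1.833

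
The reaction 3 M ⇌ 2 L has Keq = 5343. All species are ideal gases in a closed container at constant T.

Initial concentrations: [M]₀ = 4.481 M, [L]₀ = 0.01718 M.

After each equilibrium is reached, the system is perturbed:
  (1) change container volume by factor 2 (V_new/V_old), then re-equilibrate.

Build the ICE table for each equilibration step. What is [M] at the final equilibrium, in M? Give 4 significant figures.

[M]_eq = 0.07339 M

Q₀ = 3.2804e-06 vs Keq = 5343 ⇒ Q<K, forward
Step 1:
                  M         L
  Initial     4.481   0.01718
  Change     -4.364     2.909
  Equil       0.117     2.926
  solve Keq expr → x = 1.455; check Q = 5343
Then change container volume by factor 2 (V_new/V_old).
Step 2:
                  M         L
  Initial   0.05852     1.463
  Change    0.01488 -0.009917
  Equil     0.07339     1.453
  solve Keq expr → x = -0.004959; check Q = 5343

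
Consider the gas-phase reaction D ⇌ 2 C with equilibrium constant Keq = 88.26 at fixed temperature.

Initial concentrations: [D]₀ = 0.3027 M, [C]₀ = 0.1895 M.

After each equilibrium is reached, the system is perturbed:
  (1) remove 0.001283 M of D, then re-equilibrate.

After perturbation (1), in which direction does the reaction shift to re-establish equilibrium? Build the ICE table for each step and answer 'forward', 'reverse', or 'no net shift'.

Q₀ = 0.1186 vs Keq = 88.26 ⇒ Q<K, forward
Step 1:
                    D           C
  init         0.3027      0.1895
  Δ           -0.2958      0.5916
  eq         0.006912      0.7811
  solve Keq expr → x = 0.2958; check Q = 88.26
Then remove 0.001283 M of D.
Step 2:
                    D           C
  init       0.005629      0.7811
  Δ          0.001239   -0.002478
  eq         0.006868      0.7786
  solve Keq expr → x = -0.001239; check Q = 88.26

Direction: reverse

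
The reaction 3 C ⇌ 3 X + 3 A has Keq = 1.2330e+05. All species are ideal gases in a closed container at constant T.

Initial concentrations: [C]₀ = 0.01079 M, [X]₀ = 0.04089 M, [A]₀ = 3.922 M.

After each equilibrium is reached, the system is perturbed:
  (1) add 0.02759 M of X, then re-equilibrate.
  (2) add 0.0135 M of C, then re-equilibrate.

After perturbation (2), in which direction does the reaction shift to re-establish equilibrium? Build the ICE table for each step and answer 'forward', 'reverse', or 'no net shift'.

Q₀ = 3283 vs Keq = 1.2330e+05 ⇒ Q<K, forward
Step 1:
                  C         X         A
  init      0.01079   0.04089     3.922
  Δ       -0.007009  0.007009  0.007009
  eq       0.003781    0.0479     3.929
  solve Keq expr → x = 0.002336; check Q = 1.2330e+05
Then add 0.02759 M of X.
Step 2:
                  C         X         A
  init     0.003781   0.07549     3.929
  Δ        0.002016 -0.002016 -0.002016
  eq       0.005797   0.07347     3.927
  solve Keq expr → x = -6.7195e-04; check Q = 1.2330e+05
Then add 0.0135 M of C.
Step 3:
                  C         X         A
  init       0.0193   0.07347     3.927
  Δ        -0.01249   0.01249   0.01249
  eq       0.006804   0.08597     3.939
  solve Keq expr → x = 0.004164; check Q = 1.2330e+05

Direction: forward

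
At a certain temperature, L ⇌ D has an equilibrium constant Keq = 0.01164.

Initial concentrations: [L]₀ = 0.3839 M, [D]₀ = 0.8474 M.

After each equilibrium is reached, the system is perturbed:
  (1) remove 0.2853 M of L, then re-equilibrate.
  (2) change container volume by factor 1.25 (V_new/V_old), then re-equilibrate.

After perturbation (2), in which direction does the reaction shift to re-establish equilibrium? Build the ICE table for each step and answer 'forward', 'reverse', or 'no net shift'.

Direction: no net shift

Q₀ = 2.207 vs Keq = 0.01164 ⇒ Q>K, reverse
Step 1:
                   L          D
  init        0.3839     0.8474
  Δ           0.8332    -0.8332
  eq           1.217    0.01417
  solve Keq expr → x = -0.8332; check Q = 0.01164
Then remove 0.2853 M of L.
Step 2:
                   L          D
  init        0.9318    0.01417
  Δ         0.003283  -0.003283
  eq          0.9351    0.01088
  solve Keq expr → x = -0.003283; check Q = 0.01164
Then change container volume by factor 1.25 (V_new/V_old).
Step 3:
                   L          D
  init        0.7481   0.008708
  Δ                0          0
  eq          0.7481   0.008708
  solve Keq expr → x = 0; check Q = 0.01164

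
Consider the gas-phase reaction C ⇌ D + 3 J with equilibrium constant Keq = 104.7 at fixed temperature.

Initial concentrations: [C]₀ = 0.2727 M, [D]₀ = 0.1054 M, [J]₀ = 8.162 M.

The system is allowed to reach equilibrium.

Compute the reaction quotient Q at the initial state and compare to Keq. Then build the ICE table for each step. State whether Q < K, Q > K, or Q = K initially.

Q₀ = 210.2; Q > K (proceeds reverse)

Q₀ = 210.2 vs Keq = 104.7 ⇒ Q>K, reverse
Step 1:
                    C           D           J
  init         0.2727      0.1054       8.162
  Δ           0.04193    -0.04193     -0.1258
  eq           0.3146     0.06347       8.036
  solve Keq expr → x = -0.04193; check Q = 104.7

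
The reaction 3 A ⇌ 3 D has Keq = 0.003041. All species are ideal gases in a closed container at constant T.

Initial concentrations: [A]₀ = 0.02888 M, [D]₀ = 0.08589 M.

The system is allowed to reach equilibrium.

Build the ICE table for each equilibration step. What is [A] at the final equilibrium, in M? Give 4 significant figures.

Q₀ = 26.3 vs Keq = 0.003041 ⇒ Q>K, reverse
Step 1:
                    A           D
  Initial     0.02888     0.08589
  Change      0.07137    -0.07137
  Equil        0.1002     0.01452
  solve Keq expr → x = -0.02379; check Q = 0.003041

[A]_eq = 0.1002 M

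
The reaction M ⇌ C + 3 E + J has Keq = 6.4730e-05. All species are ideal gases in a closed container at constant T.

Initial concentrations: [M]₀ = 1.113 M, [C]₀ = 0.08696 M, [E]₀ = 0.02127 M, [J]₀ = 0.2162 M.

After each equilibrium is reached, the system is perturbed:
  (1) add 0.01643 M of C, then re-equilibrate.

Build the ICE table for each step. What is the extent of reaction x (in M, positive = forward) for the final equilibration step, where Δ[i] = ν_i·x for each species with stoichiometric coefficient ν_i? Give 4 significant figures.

x = -0.001521 M

Q₀ = 1.6255e-07 vs Keq = 6.4730e-05 ⇒ Q<K, forward
Step 1:
                   M          C          E          J
  Initial      1.113    0.08696    0.02127     0.2162
  Change    -0.03648    0.03648     0.1095    0.03648
  Equil        1.077     0.1234     0.1307     0.2527
  solve Keq expr → x = 0.03648; check Q = 6.4730e-05
Then add 0.01643 M of C.
Step 2:
                   M          C          E          J
  Initial      1.077     0.1399     0.1307     0.2527
  Change    0.001521  -0.001521  -0.004562  -0.001521
  Equil        1.078     0.1384     0.1262     0.2512
  solve Keq expr → x = -0.001521; check Q = 6.4730e-05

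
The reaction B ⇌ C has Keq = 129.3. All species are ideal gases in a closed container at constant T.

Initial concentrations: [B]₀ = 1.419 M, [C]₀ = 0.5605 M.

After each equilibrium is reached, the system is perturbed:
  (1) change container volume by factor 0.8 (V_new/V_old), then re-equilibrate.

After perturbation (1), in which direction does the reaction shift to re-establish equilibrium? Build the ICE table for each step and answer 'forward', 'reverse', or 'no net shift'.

Direction: no net shift

Q₀ = 0.395 vs Keq = 129.3 ⇒ Q<K, forward
Step 1:
                  B         C
  Initial     1.419    0.5605
  Change     -1.404     1.404
  Equil     0.01519     1.964
  solve Keq expr → x = 1.404; check Q = 129.3
Then change container volume by factor 0.8 (V_new/V_old).
Step 2:
                  B         C
  Initial   0.01899     2.455
  Change          0         0
  Equil     0.01899     2.455
  solve Keq expr → x = 0; check Q = 129.3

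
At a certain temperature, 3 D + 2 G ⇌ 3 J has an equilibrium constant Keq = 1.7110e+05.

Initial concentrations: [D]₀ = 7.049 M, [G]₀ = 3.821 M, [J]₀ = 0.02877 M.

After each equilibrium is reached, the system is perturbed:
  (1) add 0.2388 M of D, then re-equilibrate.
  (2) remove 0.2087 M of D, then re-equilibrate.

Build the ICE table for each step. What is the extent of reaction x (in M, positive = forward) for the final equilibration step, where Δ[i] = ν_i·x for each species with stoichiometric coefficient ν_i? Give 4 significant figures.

x = -0.001896 M

Q₀ = 4.6568e-09 vs Keq = 1.7110e+05 ⇒ Q<K, forward
Step 1:
                    D           G           J
  init          7.049       3.821     0.02877
  Δ              -5.7        -3.8         5.7
  eq            1.349     0.02115       5.729
  solve Keq expr → x = 1.9; check Q = 1.7110e+05
Then add 0.2388 M of D.
Step 2:
                    D           G           J
  init          1.588     0.02115       5.729
  Δ         -0.006679   -0.004452    0.006679
  eq            1.581      0.0167       5.735
  solve Keq expr → x = 0.002226; check Q = 1.7110e+05
Then remove 0.2087 M of D.
Step 3:
                    D           G           J
  init          1.373      0.0167       5.735
  Δ          0.005687    0.003791   -0.005687
  eq            1.378     0.02049        5.73
  solve Keq expr → x = -0.001896; check Q = 1.7110e+05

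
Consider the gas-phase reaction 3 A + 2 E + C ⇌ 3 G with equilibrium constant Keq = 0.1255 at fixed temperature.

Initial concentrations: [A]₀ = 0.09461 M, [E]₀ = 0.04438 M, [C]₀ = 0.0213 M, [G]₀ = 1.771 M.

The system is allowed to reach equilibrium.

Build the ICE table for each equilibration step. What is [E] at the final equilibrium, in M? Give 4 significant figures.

[E]_eq = 0.8981 M

Q₀ = 1.5635e+08 vs Keq = 0.1255 ⇒ Q>K, reverse
Step 1:
                   A          E          C          G
  init       0.09461    0.04438     0.0213      1.771
  Δ            1.281     0.8537     0.4269     -1.281
  eq           1.375     0.8981     0.4482     0.4904
  solve Keq expr → x = -0.4269; check Q = 0.1255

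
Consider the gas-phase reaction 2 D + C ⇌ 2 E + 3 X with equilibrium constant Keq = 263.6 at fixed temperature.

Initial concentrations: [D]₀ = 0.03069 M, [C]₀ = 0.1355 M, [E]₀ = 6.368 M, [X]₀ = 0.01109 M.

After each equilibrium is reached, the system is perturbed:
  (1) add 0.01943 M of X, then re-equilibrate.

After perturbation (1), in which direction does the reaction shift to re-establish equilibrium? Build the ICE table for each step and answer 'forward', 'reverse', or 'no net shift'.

Direction: reverse

Q₀ = 0.4334 vs Keq = 263.6 ⇒ Q<K, forward
Step 1:
                  D         C         E         X
  I         0.03069    0.1355     6.368   0.01109
  C        -0.02094  -0.01047   0.02094   0.03141
  E         0.00975     0.125     6.389    0.0425
  solve Keq expr → x = 0.01047; check Q = 263.6
Then add 0.01943 M of X.
Step 2:
                  D         C         E         X
  I         0.00975     0.125     6.389   0.06193
  C        0.004523  0.002261 -0.004523 -0.006784
  E         0.01427    0.1273     6.384   0.05515
  solve Keq expr → x = -0.002261; check Q = 263.6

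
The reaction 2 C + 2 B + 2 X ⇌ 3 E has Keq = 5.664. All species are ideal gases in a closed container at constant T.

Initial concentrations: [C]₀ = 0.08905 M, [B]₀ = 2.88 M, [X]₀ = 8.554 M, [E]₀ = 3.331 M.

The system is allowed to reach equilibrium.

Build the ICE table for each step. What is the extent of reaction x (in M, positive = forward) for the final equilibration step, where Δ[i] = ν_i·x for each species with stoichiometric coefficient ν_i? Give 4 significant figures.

Q₀ = 7.679 vs Keq = 5.664 ⇒ Q>K, reverse
Step 1:
                   C          B          X          E
  Initial    0.08905       2.88      8.554      3.331
  Change      0.0131     0.0131     0.0131   -0.01965
  Equil       0.1022      2.893      8.567      3.311
  solve Keq expr → x = -0.006551; check Q = 5.664

x = -0.006551 M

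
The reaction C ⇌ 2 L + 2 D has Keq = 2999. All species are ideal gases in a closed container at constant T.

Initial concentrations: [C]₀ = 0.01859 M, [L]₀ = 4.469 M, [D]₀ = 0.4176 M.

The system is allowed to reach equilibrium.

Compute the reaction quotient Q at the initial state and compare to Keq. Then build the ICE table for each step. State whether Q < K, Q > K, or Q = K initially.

Q₀ = 187.4 vs Keq = 2999 ⇒ Q<K, forward
Step 1:
                   C          L          D
  I          0.01859      4.469     0.4176
  C         -0.01721    0.03442    0.03442
  E         0.001382      4.503      0.452
  solve Keq expr → x = 0.01721; check Q = 2999

Q₀ = 187.4; Q < K (proceeds forward)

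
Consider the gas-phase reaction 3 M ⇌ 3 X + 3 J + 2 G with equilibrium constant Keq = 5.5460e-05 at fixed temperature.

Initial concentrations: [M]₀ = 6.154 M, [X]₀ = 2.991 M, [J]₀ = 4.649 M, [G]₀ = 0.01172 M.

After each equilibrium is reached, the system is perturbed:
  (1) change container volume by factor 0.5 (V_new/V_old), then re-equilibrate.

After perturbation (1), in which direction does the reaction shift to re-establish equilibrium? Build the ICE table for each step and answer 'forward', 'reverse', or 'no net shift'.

Direction: reverse

Q₀ = 0.001585 vs Keq = 5.5460e-05 ⇒ Q>K, reverse
Step 1:
                    M           X           J           G
  Initial       6.154       2.991       4.649     0.01172
  Change      0.01424    -0.01424    -0.01424   -0.009494
  Equil         6.168       2.977       4.635    0.002226
  solve Keq expr → x = -0.004747; check Q = 5.5460e-05
Then change container volume by factor 0.5 (V_new/V_old).
Step 2:
                    M           X           J           G
  Initial       12.34       5.954        9.27    0.004453
  Change     0.005495   -0.005495   -0.005495   -0.003663
  Equil         12.34       5.948       9.264  7.8942e-04
  solve Keq expr → x = -0.001832; check Q = 5.5460e-05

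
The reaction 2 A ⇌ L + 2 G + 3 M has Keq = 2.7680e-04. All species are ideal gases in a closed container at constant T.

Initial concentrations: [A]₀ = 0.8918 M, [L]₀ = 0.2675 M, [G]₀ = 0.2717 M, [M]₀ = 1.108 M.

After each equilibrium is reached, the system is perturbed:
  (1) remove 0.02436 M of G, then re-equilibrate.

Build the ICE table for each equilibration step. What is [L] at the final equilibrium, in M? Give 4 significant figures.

[L]_eq = 0.1728 M

Q₀ = 0.03377 vs Keq = 2.7680e-04 ⇒ Q>K, reverse
Step 1:
                    A           L           G           M
  init         0.8918      0.2675      0.2717       1.108
  Δ             0.208      -0.104      -0.208      -0.312
  eq              1.1      0.1635     0.06371       0.796
  solve Keq expr → x = -0.104; check Q = 2.7680e-04
Then remove 0.02436 M of G.
Step 2:
                    A           L           G           M
  init            1.1      0.1635     0.03935       0.796
  Δ          -0.01853    0.009263     0.01853     0.02779
  eq            1.081      0.1728     0.05788      0.8238
  solve Keq expr → x = 0.009263; check Q = 2.7680e-04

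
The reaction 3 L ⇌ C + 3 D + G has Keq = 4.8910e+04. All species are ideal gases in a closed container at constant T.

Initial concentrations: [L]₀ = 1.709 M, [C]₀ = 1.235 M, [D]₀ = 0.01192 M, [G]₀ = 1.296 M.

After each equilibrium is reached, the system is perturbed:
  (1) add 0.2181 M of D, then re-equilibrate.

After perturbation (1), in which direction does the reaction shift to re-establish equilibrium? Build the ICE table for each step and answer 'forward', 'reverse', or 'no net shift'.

Direction: reverse

Q₀ = 5.4309e-07 vs Keq = 4.8910e+04 ⇒ Q<K, forward
Step 1:
                   L          C          D          G
  Initial      1.709      1.235    0.01192      1.296
  Change      -1.642     0.5473      1.642     0.5473
  Equil      0.06722      1.782      1.654      1.843
  solve Keq expr → x = 0.5473; check Q = 4.8910e+04
Then add 0.2181 M of D.
Step 2:
                   L          C          D          G
  Initial    0.06722      1.782      1.872      1.843
  Change    0.008444  -0.002815  -0.008444  -0.002815
  Equil      0.07567      1.779      1.863       1.84
  solve Keq expr → x = -0.002815; check Q = 4.8910e+04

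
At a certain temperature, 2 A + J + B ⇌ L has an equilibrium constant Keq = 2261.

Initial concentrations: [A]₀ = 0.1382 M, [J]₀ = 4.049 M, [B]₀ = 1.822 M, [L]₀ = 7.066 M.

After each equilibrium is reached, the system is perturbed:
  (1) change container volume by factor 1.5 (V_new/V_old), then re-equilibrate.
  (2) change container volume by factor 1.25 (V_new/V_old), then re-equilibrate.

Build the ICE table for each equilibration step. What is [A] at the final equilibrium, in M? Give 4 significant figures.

[A]_eq = 0.02875 M

Q₀ = 50.15 vs Keq = 2261 ⇒ Q<K, forward
Step 1:
                    A           J           B           L
  I            0.1382       4.049       1.822       7.066
  C            -0.117    -0.05852    -0.05852     0.05852
  E           0.02116        3.99       1.763       7.125
  solve Keq expr → x = 0.05852; check Q = 2261
Then change container volume by factor 1.5 (V_new/V_old).
Step 2:
                    A           J           B           L
  I           0.01411        2.66       1.176        4.75
  C            0.0117     0.00585     0.00585    -0.00585
  E           0.02581       2.666       1.182       4.744
  solve Keq expr → x = -0.00585; check Q = 2261
Then change container volume by factor 1.25 (V_new/V_old).
Step 3:
                    A           J           B           L
  I           0.02065       2.133      0.9452       3.795
  C          0.008103    0.004052    0.004052   -0.004052
  E           0.02875       2.137      0.9493       3.791
  solve Keq expr → x = -0.004052; check Q = 2261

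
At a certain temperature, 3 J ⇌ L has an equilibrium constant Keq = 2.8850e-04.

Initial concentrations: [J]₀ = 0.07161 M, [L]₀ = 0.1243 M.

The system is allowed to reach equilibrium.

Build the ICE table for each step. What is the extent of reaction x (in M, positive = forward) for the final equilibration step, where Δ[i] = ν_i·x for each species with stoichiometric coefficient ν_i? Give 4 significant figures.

Q₀ = 338.5 vs Keq = 2.8850e-04 ⇒ Q>K, reverse
Step 1:
                  J         L
  Initial   0.07161    0.1243
  Change     0.3728   -0.1243
  Equil      0.4444 2.5326e-05
  solve Keq expr → x = -0.1243; check Q = 2.8850e-04

x = -0.1243 M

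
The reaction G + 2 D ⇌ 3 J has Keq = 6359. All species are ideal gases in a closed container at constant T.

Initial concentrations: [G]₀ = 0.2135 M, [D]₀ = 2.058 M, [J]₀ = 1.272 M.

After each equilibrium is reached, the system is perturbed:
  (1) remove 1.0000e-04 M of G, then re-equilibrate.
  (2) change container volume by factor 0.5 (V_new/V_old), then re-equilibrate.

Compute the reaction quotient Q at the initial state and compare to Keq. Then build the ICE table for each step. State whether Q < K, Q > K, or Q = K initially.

Q₀ = 2.276; Q < K (proceeds forward)

Q₀ = 2.276 vs Keq = 6359 ⇒ Q<K, forward
Step 1:
                    G           D           J
  I            0.2135       2.058       1.272
  C           -0.2131     -0.4262      0.6393
  E        4.1231e-04       1.632       1.911
  solve Keq expr → x = 0.2131; check Q = 6359
Then remove 1.0000e-04 M of G.
Step 2:
                    G           D           J
  I        3.1231e-04       1.632       1.911
  C        9.9706e-05  1.9941e-04 -2.9912e-04
  E        4.1202e-04       1.632       1.911
  solve Keq expr → x = -9.9706e-05; check Q = 6359
Then change container volume by factor 0.5 (V_new/V_old).
Step 3:
                    G           D           J
  I        8.2403e-04       3.264       3.822
  C                 0           0           0
  E        8.2403e-04       3.264       3.822
  solve Keq expr → x = 0; check Q = 6359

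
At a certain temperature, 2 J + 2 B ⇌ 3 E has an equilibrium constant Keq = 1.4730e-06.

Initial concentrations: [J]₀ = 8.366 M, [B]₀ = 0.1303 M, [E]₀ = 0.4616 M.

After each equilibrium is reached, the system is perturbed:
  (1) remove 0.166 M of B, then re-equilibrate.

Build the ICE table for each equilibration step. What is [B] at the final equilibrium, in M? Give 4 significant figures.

[B]_eq = 0.259 M

Q₀ = 0.08277 vs Keq = 1.4730e-06 ⇒ Q>K, reverse
Step 1:
                   J          B          E
  init         8.366     0.1303     0.4616
  Δ           0.2898     0.2898    -0.4347
  eq           8.656     0.4201    0.02691
  solve Keq expr → x = -0.1449; check Q = 1.4730e-06
Then remove 0.166 M of B.
Step 2:
                   J          B          E
  init         8.656     0.2541    0.02691
  Δ         0.004938   0.004938  -0.007406
  eq           8.661      0.259     0.0195
  solve Keq expr → x = -0.002469; check Q = 1.4730e-06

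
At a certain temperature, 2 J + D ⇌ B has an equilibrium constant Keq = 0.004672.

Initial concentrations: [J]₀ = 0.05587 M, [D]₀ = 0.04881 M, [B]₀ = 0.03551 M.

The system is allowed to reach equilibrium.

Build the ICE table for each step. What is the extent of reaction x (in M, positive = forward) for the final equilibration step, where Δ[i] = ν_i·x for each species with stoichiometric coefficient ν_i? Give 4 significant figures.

x = -0.0355 M

Q₀ = 233.1 vs Keq = 0.004672 ⇒ Q>K, reverse
Step 1:
                   J          D          B
  init       0.05587    0.04881    0.03551
  Δ          0.07101     0.0355    -0.0355
  eq          0.1269    0.08431 6.3412e-06
  solve Keq expr → x = -0.0355; check Q = 0.004672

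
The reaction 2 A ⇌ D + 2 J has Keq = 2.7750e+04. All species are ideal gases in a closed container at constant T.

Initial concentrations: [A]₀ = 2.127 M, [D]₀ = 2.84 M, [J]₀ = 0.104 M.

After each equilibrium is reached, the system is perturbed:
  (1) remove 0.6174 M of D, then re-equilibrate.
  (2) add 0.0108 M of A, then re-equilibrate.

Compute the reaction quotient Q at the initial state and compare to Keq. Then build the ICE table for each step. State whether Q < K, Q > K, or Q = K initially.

Q₀ = 0.00679; Q < K (proceeds forward)

Q₀ = 0.00679 vs Keq = 2.7750e+04 ⇒ Q<K, forward
Step 1:
                   A          D          J
  I            2.127       2.84      0.104
  C           -2.101       1.05      2.101
  E          0.02611       3.89      2.205
  solve Keq expr → x = 1.05; check Q = 2.7750e+04
Then remove 0.6174 M of D.
Step 2:
                   A          D          J
  I          0.02611      3.273      2.205
  C        -0.002134   0.001067   0.002134
  E          0.02397      3.274      2.207
  solve Keq expr → x = 0.001067; check Q = 2.7750e+04
Then add 0.0108 M of A.
Step 3:
                   A          D          J
  I          0.03477      3.274      2.207
  C         -0.01066   0.005332    0.01066
  E          0.02411      3.279      2.218
  solve Keq expr → x = 0.005332; check Q = 2.7750e+04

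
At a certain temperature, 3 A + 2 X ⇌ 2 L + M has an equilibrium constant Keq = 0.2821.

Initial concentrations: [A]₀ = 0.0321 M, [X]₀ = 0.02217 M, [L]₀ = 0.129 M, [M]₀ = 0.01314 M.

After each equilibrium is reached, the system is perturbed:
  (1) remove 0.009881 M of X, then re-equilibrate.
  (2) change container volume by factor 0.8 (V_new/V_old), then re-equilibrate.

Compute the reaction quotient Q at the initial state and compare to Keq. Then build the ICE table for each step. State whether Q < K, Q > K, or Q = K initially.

Q₀ = 1.3450e+04 vs Keq = 0.2821 ⇒ Q>K, reverse
Step 1:
                    A           X           L           M
  init         0.0321     0.02217       0.129     0.01314
  Δ           0.03935     0.02623    -0.02623    -0.01312
  eq          0.07145      0.0484      0.1028  2.2830e-05
  solve Keq expr → x = -0.01312; check Q = 0.2821
Then remove 0.009881 M of X.
Step 2:
                    A           X           L           M
  init        0.07145     0.03852      0.1028  2.2830e-05
  Δ        2.5011e-05  1.6674e-05 -1.6674e-05 -8.3371e-06
  eq          0.07148     0.03854      0.1027  1.4493e-05
  solve Keq expr → x = -8.3371e-06; check Q = 0.2821
Then change container volume by factor 0.8 (V_new/V_old).
Step 3:
                    A           X           L           M
  init        0.08935     0.04818      0.1284  1.8116e-05
  Δ       -3.0387e-05 -2.0258e-05  2.0258e-05  1.0129e-05
  eq          0.08932     0.04815      0.1285  2.8245e-05
  solve Keq expr → x = 1.0129e-05; check Q = 0.2821

Q₀ = 1.3450e+04; Q > K (proceeds reverse)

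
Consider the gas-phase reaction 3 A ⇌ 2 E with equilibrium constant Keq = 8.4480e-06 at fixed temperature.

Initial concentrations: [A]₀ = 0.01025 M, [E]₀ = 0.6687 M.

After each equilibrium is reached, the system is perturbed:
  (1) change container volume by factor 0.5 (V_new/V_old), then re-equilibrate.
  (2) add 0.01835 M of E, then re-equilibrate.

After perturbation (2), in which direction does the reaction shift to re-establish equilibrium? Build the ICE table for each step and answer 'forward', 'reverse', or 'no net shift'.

Q₀ = 4.1523e+05 vs Keq = 8.4480e-06 ⇒ Q>K, reverse
Step 1:
                    A           E
  init        0.01025      0.6687
  Δ            0.9986     -0.6658
  eq            1.009    0.002945
  solve Keq expr → x = -0.3329; check Q = 8.4480e-06
Then change container volume by factor 0.5 (V_new/V_old).
Step 2:
                    A           E
  init          2.018    0.005891
  Δ         -0.003626    0.002418
  eq            2.014    0.008308
  solve Keq expr → x = 0.001209; check Q = 8.4480e-06
Then add 0.01835 M of E.
Step 3:
                    A           E
  init          2.014     0.02666
  Δ           0.02727    -0.01818
  eq            2.041    0.008478
  solve Keq expr → x = -0.00909; check Q = 8.4480e-06

Direction: reverse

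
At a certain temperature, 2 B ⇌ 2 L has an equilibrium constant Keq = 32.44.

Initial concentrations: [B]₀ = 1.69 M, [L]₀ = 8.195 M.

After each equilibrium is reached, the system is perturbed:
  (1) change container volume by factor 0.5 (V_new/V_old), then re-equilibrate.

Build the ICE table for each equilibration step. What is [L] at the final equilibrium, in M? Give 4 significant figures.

Q₀ = 23.51 vs Keq = 32.44 ⇒ Q<K, forward
Step 1:
                   B          L
  Initial       1.69      8.195
  Change     -0.2137     0.2137
  Equil        1.476      8.409
  solve Keq expr → x = 0.1068; check Q = 32.44
Then change container volume by factor 0.5 (V_new/V_old).
Step 2:
                   B          L
  Initial      2.953      16.82
  Change           0          0
  Equil        2.953      16.82
  solve Keq expr → x = 0; check Q = 32.44

[L]_eq = 16.82 M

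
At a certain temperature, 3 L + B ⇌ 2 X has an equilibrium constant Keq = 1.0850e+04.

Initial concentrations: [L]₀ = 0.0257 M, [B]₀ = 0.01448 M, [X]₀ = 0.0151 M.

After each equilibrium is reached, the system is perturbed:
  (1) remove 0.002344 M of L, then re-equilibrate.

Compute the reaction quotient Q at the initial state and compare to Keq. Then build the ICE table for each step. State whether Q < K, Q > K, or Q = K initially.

Q₀ = 927.7; Q < K (proceeds forward)

Q₀ = 927.7 vs Keq = 1.0850e+04 ⇒ Q<K, forward
Step 1:
                    L           B           X
  I            0.0257     0.01448      0.0151
  C         -0.009957   -0.003319    0.006638
  E           0.01574     0.01116     0.02174
  solve Keq expr → x = 0.003319; check Q = 1.0850e+04
Then remove 0.002344 M of L.
Step 2:
                    L           B           X
  I            0.0134     0.01116     0.02174
  C          0.001593  5.3097e-04   -0.001062
  E           0.01499     0.01169     0.02068
  solve Keq expr → x = -5.3097e-04; check Q = 1.0850e+04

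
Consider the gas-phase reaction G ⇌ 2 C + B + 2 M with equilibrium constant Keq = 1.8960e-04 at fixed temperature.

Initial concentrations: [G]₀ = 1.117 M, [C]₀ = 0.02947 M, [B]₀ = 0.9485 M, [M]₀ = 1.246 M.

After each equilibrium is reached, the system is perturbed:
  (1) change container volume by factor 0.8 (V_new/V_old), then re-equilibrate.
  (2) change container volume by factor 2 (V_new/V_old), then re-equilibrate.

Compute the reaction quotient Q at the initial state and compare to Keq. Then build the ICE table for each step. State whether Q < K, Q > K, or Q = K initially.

Q₀ = 0.001145; Q > K (proceeds reverse)

Q₀ = 0.001145 vs Keq = 1.8960e-04 ⇒ Q>K, reverse
Step 1:
                  G         C         B         M
  I           1.117   0.02947    0.9485     1.246
  C        0.008604  -0.01721 -0.008604  -0.01721
  E           1.126   0.01226    0.9399     1.229
  solve Keq expr → x = -0.008604; check Q = 1.8960e-04
Then change container volume by factor 0.8 (V_new/V_old).
Step 2:
                  G         C         B         M
  I           1.407   0.01533     1.175     1.536
  C        0.002731 -0.005462 -0.002731 -0.005462
  E            1.41  0.009866     1.172     1.531
  solve Keq expr → x = -0.002731; check Q = 1.8960e-04
Then change container volume by factor 2 (V_new/V_old).
Step 3:
                  G         C         B         M
  I          0.7049  0.004933    0.5861    0.7653
  C       -0.007113   0.01423  0.007113   0.01423
  E          0.6978   0.01916    0.5932    0.7795
  solve Keq expr → x = 0.007113; check Q = 1.8960e-04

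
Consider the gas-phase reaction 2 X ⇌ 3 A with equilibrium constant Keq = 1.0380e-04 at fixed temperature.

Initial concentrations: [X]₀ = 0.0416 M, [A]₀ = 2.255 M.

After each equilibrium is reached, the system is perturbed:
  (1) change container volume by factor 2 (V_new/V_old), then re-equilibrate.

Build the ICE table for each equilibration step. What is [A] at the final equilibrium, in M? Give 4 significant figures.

[A]_eq = 0.03868 M

Q₀ = 6626 vs Keq = 1.0380e-04 ⇒ Q>K, reverse
Step 1:
                   X          A
  Initial     0.0416      2.255
  Change       1.462     -2.193
  Equil        1.504    0.06169
  solve Keq expr → x = -0.7311; check Q = 1.0380e-04
Then change container volume by factor 2 (V_new/V_old).
Step 2:
                   X          A
  Initial     0.7519    0.03084
  Change   -0.005224   0.007837
  Equil       0.7467    0.03868
  solve Keq expr → x = 0.002612; check Q = 1.0380e-04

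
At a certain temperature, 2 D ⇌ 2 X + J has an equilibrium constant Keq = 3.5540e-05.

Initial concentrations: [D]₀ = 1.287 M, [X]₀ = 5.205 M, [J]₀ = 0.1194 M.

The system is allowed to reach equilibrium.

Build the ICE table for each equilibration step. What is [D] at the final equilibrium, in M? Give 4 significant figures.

[D]_eq = 1.526 M

Q₀ = 1.953 vs Keq = 3.5540e-05 ⇒ Q>K, reverse
Step 1:
                   D          X          J
  Initial      1.287      5.205     0.1194
  Change      0.2388    -0.2388    -0.1194
  Equil        1.526      4.966 3.3547e-06
  solve Keq expr → x = -0.1194; check Q = 3.5540e-05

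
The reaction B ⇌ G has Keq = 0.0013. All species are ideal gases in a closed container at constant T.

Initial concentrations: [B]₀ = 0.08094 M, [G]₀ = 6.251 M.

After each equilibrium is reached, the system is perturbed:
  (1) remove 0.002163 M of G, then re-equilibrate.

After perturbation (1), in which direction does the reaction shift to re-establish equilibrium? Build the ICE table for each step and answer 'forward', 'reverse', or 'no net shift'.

Q₀ = 77.23 vs Keq = 0.0013 ⇒ Q>K, reverse
Step 1:
                   B          G
  Initial    0.08094      6.251
  Change       6.243     -6.243
  Equil        6.324   0.008221
  solve Keq expr → x = -6.243; check Q = 0.0013
Then remove 0.002163 M of G.
Step 2:
                   B          G
  Initial      6.324   0.006058
  Change    -0.00216    0.00216
  Equil        6.322   0.008218
  solve Keq expr → x = 0.00216; check Q = 0.0013

Direction: forward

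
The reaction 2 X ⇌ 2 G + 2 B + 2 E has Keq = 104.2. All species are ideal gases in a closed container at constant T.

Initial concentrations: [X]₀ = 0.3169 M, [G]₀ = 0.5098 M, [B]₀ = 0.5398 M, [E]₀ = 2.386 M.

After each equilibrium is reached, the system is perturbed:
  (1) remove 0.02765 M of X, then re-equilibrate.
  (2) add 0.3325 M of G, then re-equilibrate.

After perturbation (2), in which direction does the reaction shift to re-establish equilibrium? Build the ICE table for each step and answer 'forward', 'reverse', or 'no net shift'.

Direction: reverse

Q₀ = 4.293 vs Keq = 104.2 ⇒ Q<K, forward
Step 1:
                  X         G         B         E
  Initial    0.3169    0.5098    0.5398     2.386
  Change    -0.1886    0.1886    0.1886    0.1886
  Equil      0.1283    0.6984    0.7284     2.575
  solve Keq expr → x = 0.0943; check Q = 104.2
Then remove 0.02765 M of X.
Step 2:
                  X         G         B         E
  Initial    0.1007    0.6984    0.7284     2.575
  Change    0.01972  -0.01972  -0.01972  -0.01972
  Equil      0.1204    0.6787    0.7087     2.555
  solve Keq expr → x = -0.009861; check Q = 104.2
Then add 0.3325 M of G.
Step 3:
                  X         G         B         E
  Initial    0.1204     1.011    0.7087     2.555
  Change    0.03974  -0.03974  -0.03974  -0.03974
  Equil      0.1601    0.9714    0.6689     2.515
  solve Keq expr → x = -0.01987; check Q = 104.2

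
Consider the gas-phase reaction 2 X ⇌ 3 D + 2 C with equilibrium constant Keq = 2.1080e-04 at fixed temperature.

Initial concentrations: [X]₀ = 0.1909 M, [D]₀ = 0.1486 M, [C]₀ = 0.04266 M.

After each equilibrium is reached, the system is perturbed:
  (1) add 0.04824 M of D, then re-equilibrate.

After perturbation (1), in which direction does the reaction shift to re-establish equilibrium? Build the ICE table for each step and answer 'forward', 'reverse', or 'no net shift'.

Q₀ = 1.6387e-04 vs Keq = 2.1080e-04 ⇒ Q<K, forward
Step 1:
                    X           D           C
  init         0.1909      0.1486     0.04266
  Δ         -0.002938    0.004406    0.002938
  eq            0.188       0.153      0.0456
  solve Keq expr → x = 0.001469; check Q = 2.1080e-04
Then add 0.04824 M of D.
Step 2:
                    X           D           C
  init          0.188      0.2012      0.0456
  Δ            0.0099    -0.01485     -0.0099
  eq           0.1979      0.1864      0.0357
  solve Keq expr → x = -0.00495; check Q = 2.1080e-04

Direction: reverse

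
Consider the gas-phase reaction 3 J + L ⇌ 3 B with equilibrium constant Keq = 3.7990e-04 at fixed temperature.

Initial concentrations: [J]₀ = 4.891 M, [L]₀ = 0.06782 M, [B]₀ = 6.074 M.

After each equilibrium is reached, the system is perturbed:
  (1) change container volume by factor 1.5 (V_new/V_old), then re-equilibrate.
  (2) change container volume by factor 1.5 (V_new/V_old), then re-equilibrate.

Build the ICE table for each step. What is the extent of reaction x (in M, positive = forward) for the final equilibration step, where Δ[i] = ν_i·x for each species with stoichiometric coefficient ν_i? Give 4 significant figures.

Q₀ = 28.24 vs Keq = 3.7990e-04 ⇒ Q>K, reverse
Step 1:
                    J           L           B
  init          4.891     0.06782       6.074
  Δ             5.187       1.729      -5.187
  eq            10.08       1.797      0.8873
  solve Keq expr → x = -1.729; check Q = 3.7990e-04
Then change container volume by factor 1.5 (V_new/V_old).
Step 2:
                    J           L           B
  init          6.718       1.198      0.5915
  Δ           0.06647     0.02216    -0.06647
  eq            6.785        1.22      0.5251
  solve Keq expr → x = -0.02216; check Q = 3.7990e-04
Then change container volume by factor 1.5 (V_new/V_old).
Step 3:
                    J           L           B
  init          4.523      0.8133        0.35
  Δ           0.03988     0.01329    -0.03988
  eq            4.563      0.8266      0.3102
  solve Keq expr → x = -0.01329; check Q = 3.7990e-04

x = -0.01329 M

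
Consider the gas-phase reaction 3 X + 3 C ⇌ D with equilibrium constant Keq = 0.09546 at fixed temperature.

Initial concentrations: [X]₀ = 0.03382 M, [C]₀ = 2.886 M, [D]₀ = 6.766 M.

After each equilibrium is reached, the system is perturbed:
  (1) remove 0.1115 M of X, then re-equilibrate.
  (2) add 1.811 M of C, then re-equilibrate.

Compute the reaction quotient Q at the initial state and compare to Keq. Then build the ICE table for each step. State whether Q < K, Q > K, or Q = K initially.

Q₀ = 7276 vs Keq = 0.09546 ⇒ Q>K, reverse
Step 1:
                  X         C         D
  init      0.03382     2.886     6.766
  Δ            1.01      1.01   -0.3368
  eq          1.044     3.896     6.429
  solve Keq expr → x = -0.3368; check Q = 0.09546
Then remove 0.1115 M of X.
Step 2:
                  X         C         D
  init       0.9327     3.896     6.429
  Δ         0.08712   0.08712  -0.02904
  eq           1.02     3.984       6.4
  solve Keq expr → x = -0.02904; check Q = 0.09546
Then add 1.811 M of C.
Step 3:
                  X         C         D
  init         1.02     5.795       6.4
  Δ         -0.2796   -0.2796   0.09321
  eq         0.7402     5.515     6.493
  solve Keq expr → x = 0.09321; check Q = 0.09546

Q₀ = 7276; Q > K (proceeds reverse)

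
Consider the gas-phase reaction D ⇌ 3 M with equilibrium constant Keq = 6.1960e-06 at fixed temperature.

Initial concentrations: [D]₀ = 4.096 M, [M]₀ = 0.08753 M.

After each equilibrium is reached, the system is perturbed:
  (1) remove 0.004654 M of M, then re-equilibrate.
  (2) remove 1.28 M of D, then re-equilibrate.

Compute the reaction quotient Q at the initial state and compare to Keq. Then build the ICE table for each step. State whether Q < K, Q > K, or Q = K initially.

Q₀ = 1.6372e-04; Q > K (proceeds reverse)

Q₀ = 1.6372e-04 vs Keq = 6.1960e-06 ⇒ Q>K, reverse
Step 1:
                  D         M
  Initial     4.096   0.08753
  Change    0.01937   -0.0581
  Equil       4.115   0.02943
  solve Keq expr → x = -0.01937; check Q = 6.1960e-06
Then remove 0.004654 M of M.
Step 2:
                  D         M
  Initial     4.115   0.02478
  Change   -0.00155   0.00465
  Equil       4.114   0.02943
  solve Keq expr → x = 0.00155; check Q = 6.1960e-06
Then remove 1.28 M of D.
Step 3:
                  D         M
  Initial     2.834   0.02943
  Change   0.001145 -0.003435
  Equil       2.835   0.02599
  solve Keq expr → x = -0.001145; check Q = 6.1960e-06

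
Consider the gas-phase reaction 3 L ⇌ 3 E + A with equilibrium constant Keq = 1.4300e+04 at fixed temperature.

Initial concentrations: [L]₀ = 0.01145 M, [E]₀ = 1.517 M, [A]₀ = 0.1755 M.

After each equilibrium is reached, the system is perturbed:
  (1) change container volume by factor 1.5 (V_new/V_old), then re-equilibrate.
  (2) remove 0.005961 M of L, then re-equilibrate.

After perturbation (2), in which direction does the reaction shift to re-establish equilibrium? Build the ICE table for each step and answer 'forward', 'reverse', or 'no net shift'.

Q₀ = 4.0815e+05 vs Keq = 1.4300e+04 ⇒ Q>K, reverse
Step 1:
                   L          E          A
  Initial    0.01145      1.517     0.1755
  Change     0.02252   -0.02252  -0.007508
  Equil      0.03397      1.494      0.168
  solve Keq expr → x = -0.007508; check Q = 1.4300e+04
Then change container volume by factor 1.5 (V_new/V_old).
Step 2:
                   L          E          A
  Initial    0.02265     0.9963      0.112
  Change   -0.002755   0.002755 9.1817e-04
  Equil      0.01989     0.9991     0.1129
  solve Keq expr → x = 9.1817e-04; check Q = 1.4300e+04
Then remove 0.005961 M of L.
Step 3:
                   L          E          A
  Initial    0.01393     0.9991     0.1129
  Change    0.005735  -0.005735  -0.001912
  Equil      0.01967     0.9933      0.111
  solve Keq expr → x = -0.001912; check Q = 1.4300e+04

Direction: reverse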